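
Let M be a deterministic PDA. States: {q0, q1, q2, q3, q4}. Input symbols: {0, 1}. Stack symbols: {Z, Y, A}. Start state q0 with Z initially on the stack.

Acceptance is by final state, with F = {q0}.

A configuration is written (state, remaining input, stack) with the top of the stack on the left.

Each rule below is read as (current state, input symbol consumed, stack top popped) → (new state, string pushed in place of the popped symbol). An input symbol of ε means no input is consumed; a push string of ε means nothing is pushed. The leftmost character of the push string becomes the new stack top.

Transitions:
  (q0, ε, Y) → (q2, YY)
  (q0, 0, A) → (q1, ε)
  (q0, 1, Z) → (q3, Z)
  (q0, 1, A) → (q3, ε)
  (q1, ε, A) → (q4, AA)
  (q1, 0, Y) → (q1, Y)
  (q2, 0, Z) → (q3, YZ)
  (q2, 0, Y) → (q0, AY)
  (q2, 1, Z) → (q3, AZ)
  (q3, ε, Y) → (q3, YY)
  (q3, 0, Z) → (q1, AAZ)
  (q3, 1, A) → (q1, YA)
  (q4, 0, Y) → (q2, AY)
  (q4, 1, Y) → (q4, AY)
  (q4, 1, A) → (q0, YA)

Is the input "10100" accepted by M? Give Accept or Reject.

(q0, 10100, Z)
  read 1, top Z: go to q3, push Z → (q3, 0100, Z)
  read 0, top Z: go to q1, push AAZ → (q1, 100, AAZ)
  ε-move, top A: go to q4, push AA → (q4, 100, AAAZ)
  read 1, top A: go to q0, push YA → (q0, 00, YAAAZ)
  ε-move, top Y: go to q2, push YY → (q2, 00, YYAAAZ)
  read 0, top Y: go to q0, push AY → (q0, 0, AYYAAAZ)
  read 0, top A: go to q1, push ε → (q1, ε, YYAAAZ)
All input consumed; state q1 ∉ F and no further ε-move applies.

Reject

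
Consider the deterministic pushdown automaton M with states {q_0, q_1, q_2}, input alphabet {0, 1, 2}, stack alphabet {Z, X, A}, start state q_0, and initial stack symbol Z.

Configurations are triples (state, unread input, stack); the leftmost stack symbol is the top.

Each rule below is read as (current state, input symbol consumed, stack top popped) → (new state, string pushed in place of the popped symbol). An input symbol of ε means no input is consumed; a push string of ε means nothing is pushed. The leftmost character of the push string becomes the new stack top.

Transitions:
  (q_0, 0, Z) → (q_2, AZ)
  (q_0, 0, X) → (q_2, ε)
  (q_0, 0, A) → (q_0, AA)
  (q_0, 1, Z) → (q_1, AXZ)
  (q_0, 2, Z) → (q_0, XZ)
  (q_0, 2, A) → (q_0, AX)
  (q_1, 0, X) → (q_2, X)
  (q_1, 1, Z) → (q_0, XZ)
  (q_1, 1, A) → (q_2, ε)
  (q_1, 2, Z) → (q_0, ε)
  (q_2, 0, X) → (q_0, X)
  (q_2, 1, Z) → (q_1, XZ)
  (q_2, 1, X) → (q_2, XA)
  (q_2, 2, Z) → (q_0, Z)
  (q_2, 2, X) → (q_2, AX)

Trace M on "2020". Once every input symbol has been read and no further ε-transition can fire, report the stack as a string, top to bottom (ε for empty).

AZ

(q_0, 2020, Z)
  read 2, top Z: go to q_0, push XZ → (q_0, 020, XZ)
  read 0, top X: go to q_2, push ε → (q_2, 20, Z)
  read 2, top Z: go to q_0, push Z → (q_0, 0, Z)
  read 0, top Z: go to q_2, push AZ → (q_2, ε, AZ)
All input consumed in state q_2 with stack AZ.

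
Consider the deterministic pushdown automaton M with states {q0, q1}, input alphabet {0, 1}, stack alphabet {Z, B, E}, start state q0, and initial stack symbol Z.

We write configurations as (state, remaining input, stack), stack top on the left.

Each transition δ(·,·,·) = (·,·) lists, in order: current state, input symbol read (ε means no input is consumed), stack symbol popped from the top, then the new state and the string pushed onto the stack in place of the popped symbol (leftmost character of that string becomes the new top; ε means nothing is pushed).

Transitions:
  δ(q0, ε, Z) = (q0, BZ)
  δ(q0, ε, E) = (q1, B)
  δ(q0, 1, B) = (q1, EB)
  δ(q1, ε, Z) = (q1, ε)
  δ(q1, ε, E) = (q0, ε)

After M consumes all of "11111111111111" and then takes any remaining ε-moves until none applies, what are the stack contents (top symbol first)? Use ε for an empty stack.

BZ

(q0, 11111111111111, Z) ⊢ (q0, 11111111111111, BZ) ⊢ (q1, 1111111111111, EBZ) ⊢ (q0, 1111111111111, BZ) ⊢ (q1, 111111111111, EBZ) ⊢ (q0, 111111111111, BZ) ⊢ (q1, 11111111111, EBZ) ⊢ (q0, 11111111111, BZ) ⊢ (q1, 1111111111, EBZ) ⊢ (q0, 1111111111, BZ) ⊢ (q1, 111111111, EBZ) ⊢ (q0, 111111111, BZ) ⊢ (q1, 11111111, EBZ) ⊢ (q0, 11111111, BZ) ⊢ (q1, 1111111, EBZ) ⊢ (q0, 1111111, BZ) ⊢ (q1, 111111, EBZ) ⊢ (q0, 111111, BZ) ⊢ (q1, 11111, EBZ) ⊢ (q0, 11111, BZ) ⊢ (q1, 1111, EBZ) ⊢ (q0, 1111, BZ) ⊢ (q1, 111, EBZ) ⊢ (q0, 111, BZ) ⊢ (q1, 11, EBZ) ⊢ (q0, 11, BZ) ⊢ (q1, 1, EBZ) ⊢ (q0, 1, BZ) ⊢ (q1, ε, EBZ) ⊢ (q0, ε, BZ)
All input consumed in state q0 with stack BZ.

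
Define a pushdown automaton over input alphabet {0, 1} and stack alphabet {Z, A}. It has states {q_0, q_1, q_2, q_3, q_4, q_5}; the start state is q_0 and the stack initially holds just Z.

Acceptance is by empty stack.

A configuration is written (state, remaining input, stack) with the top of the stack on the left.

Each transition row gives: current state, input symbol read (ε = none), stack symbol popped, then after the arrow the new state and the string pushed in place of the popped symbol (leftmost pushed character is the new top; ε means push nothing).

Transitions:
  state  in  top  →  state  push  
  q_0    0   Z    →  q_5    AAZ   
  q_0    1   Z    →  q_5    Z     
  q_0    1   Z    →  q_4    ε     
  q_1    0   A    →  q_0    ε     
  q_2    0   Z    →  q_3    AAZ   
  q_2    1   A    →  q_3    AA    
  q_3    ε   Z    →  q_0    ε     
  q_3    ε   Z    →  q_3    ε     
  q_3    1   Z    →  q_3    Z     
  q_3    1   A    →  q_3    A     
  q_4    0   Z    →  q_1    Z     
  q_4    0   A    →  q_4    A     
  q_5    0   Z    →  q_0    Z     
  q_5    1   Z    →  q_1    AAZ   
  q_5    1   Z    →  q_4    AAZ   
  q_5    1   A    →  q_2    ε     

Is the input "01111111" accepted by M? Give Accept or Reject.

Reject

No computation consumes all input and empties the stack.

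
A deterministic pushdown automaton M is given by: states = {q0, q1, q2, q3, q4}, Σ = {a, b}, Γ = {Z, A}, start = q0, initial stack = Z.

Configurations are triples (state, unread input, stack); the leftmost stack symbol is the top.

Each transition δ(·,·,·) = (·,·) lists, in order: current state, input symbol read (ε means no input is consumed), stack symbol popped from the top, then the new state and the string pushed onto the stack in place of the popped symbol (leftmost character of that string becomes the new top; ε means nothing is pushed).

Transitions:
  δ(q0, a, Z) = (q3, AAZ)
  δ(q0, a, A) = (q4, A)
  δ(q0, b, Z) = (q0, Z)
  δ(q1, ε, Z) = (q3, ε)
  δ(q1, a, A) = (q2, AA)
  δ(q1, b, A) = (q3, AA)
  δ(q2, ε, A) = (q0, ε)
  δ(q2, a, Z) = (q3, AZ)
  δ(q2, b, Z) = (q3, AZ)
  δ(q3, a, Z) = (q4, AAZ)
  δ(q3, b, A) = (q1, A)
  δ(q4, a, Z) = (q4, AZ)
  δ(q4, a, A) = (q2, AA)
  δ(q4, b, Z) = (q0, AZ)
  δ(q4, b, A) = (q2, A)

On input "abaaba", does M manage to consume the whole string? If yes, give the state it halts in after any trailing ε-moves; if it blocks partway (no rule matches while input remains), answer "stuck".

q4

(q0, abaaba, Z)
  read a, top Z: go to q3, push AAZ → (q3, baaba, AAZ)
  read b, top A: go to q1, push A → (q1, aaba, AAZ)
  read a, top A: go to q2, push AA → (q2, aba, AAAZ)
  ε-move, top A: go to q0, push ε → (q0, aba, AAZ)
  read a, top A: go to q4, push A → (q4, ba, AAZ)
  read b, top A: go to q2, push A → (q2, a, AAZ)
  ε-move, top A: go to q0, push ε → (q0, a, AZ)
  read a, top A: go to q4, push A → (q4, ε, AZ)
All input consumed; M is in state q4.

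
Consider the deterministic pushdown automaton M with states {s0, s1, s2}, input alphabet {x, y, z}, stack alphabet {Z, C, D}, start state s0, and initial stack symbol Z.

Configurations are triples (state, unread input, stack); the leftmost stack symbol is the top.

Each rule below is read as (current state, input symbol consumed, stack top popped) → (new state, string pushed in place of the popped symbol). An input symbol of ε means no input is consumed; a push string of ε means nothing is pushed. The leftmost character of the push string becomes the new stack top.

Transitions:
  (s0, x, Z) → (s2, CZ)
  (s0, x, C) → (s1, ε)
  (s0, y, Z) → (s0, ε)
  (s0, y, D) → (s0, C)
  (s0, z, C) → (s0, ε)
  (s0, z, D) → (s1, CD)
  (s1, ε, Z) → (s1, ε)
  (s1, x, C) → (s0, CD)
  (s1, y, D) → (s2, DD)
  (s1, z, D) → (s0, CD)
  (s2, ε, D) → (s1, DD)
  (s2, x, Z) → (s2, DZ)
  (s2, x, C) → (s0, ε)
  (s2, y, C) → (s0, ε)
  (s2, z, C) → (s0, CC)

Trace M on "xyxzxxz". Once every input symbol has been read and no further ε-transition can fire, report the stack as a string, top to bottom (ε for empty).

DZ

(s0, xyxzxxz, Z)
  read x, top Z: go to s2, push CZ → (s2, yxzxxz, CZ)
  read y, top C: go to s0, push ε → (s0, xzxxz, Z)
  read x, top Z: go to s2, push CZ → (s2, zxxz, CZ)
  read z, top C: go to s0, push CC → (s0, xxz, CCZ)
  read x, top C: go to s1, push ε → (s1, xz, CZ)
  read x, top C: go to s0, push CD → (s0, z, CDZ)
  read z, top C: go to s0, push ε → (s0, ε, DZ)
All input consumed in state s0 with stack DZ.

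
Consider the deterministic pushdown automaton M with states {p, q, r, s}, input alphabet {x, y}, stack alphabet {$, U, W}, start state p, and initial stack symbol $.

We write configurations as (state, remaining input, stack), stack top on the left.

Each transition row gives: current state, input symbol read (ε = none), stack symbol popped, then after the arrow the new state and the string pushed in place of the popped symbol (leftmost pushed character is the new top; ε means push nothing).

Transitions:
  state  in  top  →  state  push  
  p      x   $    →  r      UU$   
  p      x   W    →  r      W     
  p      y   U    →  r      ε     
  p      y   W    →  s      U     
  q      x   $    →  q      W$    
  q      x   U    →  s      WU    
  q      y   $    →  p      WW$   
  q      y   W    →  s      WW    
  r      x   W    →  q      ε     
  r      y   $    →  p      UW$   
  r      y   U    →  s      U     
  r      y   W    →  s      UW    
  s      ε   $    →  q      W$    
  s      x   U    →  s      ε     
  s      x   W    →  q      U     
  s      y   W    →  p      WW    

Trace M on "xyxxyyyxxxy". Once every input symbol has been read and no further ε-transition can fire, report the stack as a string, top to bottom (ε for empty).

(p, xyxxyyyxxxy, $) ⊢ (r, yxxyyyxxxy, UU$) ⊢ (s, xxyyyxxxy, UU$) ⊢ (s, xyyyxxxy, U$) ⊢ (s, yyyxxxy, $) ⊢ (q, yyyxxxy, W$) ⊢ (s, yyxxxy, WW$) ⊢ (p, yxxxy, WWW$) ⊢ (s, xxxy, UWW$) ⊢ (s, xxy, WW$) ⊢ (q, xy, UW$) ⊢ (s, y, WUW$) ⊢ (p, ε, WWUW$)
All input consumed in state p with stack WWUW$.

WWUW$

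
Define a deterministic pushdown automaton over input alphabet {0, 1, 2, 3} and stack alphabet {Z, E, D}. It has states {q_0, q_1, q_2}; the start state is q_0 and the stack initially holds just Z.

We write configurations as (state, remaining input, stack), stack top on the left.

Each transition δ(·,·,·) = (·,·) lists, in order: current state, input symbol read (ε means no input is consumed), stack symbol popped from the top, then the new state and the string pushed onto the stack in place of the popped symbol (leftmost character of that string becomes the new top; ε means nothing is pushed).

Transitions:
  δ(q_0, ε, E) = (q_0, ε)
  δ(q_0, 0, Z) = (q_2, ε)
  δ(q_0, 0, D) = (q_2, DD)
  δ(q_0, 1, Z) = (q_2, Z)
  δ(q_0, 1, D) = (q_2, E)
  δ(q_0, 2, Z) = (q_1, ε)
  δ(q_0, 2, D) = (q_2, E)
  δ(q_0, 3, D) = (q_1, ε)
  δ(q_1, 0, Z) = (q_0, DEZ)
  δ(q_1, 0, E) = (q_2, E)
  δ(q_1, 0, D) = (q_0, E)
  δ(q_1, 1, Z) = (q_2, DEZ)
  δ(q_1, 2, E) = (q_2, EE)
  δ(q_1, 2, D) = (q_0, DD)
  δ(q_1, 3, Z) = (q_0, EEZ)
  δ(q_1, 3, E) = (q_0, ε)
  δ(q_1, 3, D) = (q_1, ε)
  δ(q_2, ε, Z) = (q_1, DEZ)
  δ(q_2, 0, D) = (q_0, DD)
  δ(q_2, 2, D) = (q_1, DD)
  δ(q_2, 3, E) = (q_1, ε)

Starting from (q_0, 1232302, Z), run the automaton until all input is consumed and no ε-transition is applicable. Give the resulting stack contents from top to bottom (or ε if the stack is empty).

(q_0, 1232302, Z)
  read 1, top Z: go to q_2, push Z → (q_2, 232302, Z)
  ε-move, top Z: go to q_1, push DEZ → (q_1, 232302, DEZ)
  read 2, top D: go to q_0, push DD → (q_0, 32302, DDEZ)
  read 3, top D: go to q_1, push ε → (q_1, 2302, DEZ)
  read 2, top D: go to q_0, push DD → (q_0, 302, DDEZ)
  read 3, top D: go to q_1, push ε → (q_1, 02, DEZ)
  read 0, top D: go to q_0, push E → (q_0, 2, EEZ)
  ε-move, top E: go to q_0, push ε → (q_0, 2, EZ)
  ε-move, top E: go to q_0, push ε → (q_0, 2, Z)
  read 2, top Z: go to q_1, push ε → (q_1, ε, ε)
All input consumed in state q_1 with stack ε.

ε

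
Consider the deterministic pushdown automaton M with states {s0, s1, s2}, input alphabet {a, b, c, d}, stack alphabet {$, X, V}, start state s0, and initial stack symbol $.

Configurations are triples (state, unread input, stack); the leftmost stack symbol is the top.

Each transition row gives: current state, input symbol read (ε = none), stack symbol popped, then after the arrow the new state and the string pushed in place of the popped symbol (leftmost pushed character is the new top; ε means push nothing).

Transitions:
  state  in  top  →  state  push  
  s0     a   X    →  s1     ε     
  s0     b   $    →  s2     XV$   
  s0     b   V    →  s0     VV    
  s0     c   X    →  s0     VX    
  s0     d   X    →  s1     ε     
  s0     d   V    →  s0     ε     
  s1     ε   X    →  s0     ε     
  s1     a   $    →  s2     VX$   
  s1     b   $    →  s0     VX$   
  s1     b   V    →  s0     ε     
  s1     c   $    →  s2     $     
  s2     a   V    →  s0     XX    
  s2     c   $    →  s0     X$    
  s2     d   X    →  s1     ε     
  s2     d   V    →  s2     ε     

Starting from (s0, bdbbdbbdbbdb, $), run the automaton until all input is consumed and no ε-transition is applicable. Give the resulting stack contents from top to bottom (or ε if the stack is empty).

(s0, bdbbdbbdbbdb, $)
  read b, top $: go to s2, push XV$ → (s2, dbbdbbdbbdb, XV$)
  read d, top X: go to s1, push ε → (s1, bbdbbdbbdb, V$)
  read b, top V: go to s0, push ε → (s0, bdbbdbbdb, $)
  read b, top $: go to s2, push XV$ → (s2, dbbdbbdb, XV$)
  read d, top X: go to s1, push ε → (s1, bbdbbdb, V$)
  read b, top V: go to s0, push ε → (s0, bdbbdb, $)
  read b, top $: go to s2, push XV$ → (s2, dbbdb, XV$)
  read d, top X: go to s1, push ε → (s1, bbdb, V$)
  read b, top V: go to s0, push ε → (s0, bdb, $)
  read b, top $: go to s2, push XV$ → (s2, db, XV$)
  read d, top X: go to s1, push ε → (s1, b, V$)
  read b, top V: go to s0, push ε → (s0, ε, $)
All input consumed in state s0 with stack $.

$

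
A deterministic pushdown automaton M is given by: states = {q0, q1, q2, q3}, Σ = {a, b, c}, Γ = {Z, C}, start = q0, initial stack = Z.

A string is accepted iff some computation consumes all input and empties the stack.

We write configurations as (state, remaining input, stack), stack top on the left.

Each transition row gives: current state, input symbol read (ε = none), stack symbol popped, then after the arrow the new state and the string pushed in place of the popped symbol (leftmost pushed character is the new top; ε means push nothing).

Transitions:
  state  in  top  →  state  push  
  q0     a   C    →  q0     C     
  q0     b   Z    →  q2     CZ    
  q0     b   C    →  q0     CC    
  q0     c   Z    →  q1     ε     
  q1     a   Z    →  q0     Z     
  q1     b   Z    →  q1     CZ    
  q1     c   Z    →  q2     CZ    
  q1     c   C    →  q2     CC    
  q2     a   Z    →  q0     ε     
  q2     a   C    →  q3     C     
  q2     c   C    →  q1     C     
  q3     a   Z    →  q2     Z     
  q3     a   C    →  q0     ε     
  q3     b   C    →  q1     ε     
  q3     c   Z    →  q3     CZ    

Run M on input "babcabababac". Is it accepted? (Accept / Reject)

Accept

(q0, babcabababac, Z)
  read b, top Z: go to q2, push CZ → (q2, abcabababac, CZ)
  read a, top C: go to q3, push C → (q3, bcabababac, CZ)
  read b, top C: go to q1, push ε → (q1, cabababac, Z)
  read c, top Z: go to q2, push CZ → (q2, abababac, CZ)
  read a, top C: go to q3, push C → (q3, bababac, CZ)
  read b, top C: go to q1, push ε → (q1, ababac, Z)
  read a, top Z: go to q0, push Z → (q0, babac, Z)
  read b, top Z: go to q2, push CZ → (q2, abac, CZ)
  read a, top C: go to q3, push C → (q3, bac, CZ)
  read b, top C: go to q1, push ε → (q1, ac, Z)
  read a, top Z: go to q0, push Z → (q0, c, Z)
  read c, top Z: go to q1, push ε → (q1, ε, ε)
All input consumed and the stack is empty.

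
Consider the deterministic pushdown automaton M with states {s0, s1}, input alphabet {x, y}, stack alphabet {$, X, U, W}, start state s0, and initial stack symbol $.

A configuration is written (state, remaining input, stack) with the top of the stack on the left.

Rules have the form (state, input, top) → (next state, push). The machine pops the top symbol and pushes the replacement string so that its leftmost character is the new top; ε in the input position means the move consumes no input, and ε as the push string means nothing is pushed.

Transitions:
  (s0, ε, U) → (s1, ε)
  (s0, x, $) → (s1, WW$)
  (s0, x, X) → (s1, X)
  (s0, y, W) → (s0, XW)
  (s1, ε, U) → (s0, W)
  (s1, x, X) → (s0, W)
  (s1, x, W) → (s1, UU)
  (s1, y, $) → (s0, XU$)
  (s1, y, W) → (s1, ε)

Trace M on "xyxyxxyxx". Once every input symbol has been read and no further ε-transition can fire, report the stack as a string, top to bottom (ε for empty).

(s0, xyxyxxyxx, $)
  read x, top $: go to s1, push WW$ → (s1, yxyxxyxx, WW$)
  read y, top W: go to s1, push ε → (s1, xyxxyxx, W$)
  read x, top W: go to s1, push UU → (s1, yxxyxx, UU$)
  ε-move, top U: go to s0, push W → (s0, yxxyxx, WU$)
  read y, top W: go to s0, push XW → (s0, xxyxx, XWU$)
  read x, top X: go to s1, push X → (s1, xyxx, XWU$)
  read x, top X: go to s0, push W → (s0, yxx, WWU$)
  read y, top W: go to s0, push XW → (s0, xx, XWWU$)
  read x, top X: go to s1, push X → (s1, x, XWWU$)
  read x, top X: go to s0, push W → (s0, ε, WWWU$)
All input consumed in state s0 with stack WWWU$.

WWWU$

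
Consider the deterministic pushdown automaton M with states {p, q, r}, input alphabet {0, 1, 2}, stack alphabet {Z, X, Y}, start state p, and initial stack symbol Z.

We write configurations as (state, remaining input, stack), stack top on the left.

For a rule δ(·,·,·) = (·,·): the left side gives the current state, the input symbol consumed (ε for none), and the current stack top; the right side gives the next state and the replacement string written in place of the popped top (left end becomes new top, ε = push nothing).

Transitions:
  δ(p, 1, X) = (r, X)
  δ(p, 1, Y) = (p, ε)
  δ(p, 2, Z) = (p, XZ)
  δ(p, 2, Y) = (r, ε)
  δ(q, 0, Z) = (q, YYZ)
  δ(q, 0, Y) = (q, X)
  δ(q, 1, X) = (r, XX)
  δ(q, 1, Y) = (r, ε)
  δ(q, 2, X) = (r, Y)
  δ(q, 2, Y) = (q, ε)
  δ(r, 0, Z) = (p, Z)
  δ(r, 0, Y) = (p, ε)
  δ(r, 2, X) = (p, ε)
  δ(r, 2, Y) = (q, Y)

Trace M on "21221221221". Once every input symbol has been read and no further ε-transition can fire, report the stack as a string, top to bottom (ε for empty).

(p, 21221221221, Z)
  read 2, top Z: go to p, push XZ → (p, 1221221221, XZ)
  read 1, top X: go to r, push X → (r, 221221221, XZ)
  read 2, top X: go to p, push ε → (p, 21221221, Z)
  read 2, top Z: go to p, push XZ → (p, 1221221, XZ)
  read 1, top X: go to r, push X → (r, 221221, XZ)
  read 2, top X: go to p, push ε → (p, 21221, Z)
  read 2, top Z: go to p, push XZ → (p, 1221, XZ)
  read 1, top X: go to r, push X → (r, 221, XZ)
  read 2, top X: go to p, push ε → (p, 21, Z)
  read 2, top Z: go to p, push XZ → (p, 1, XZ)
  read 1, top X: go to r, push X → (r, ε, XZ)
All input consumed in state r with stack XZ.

XZ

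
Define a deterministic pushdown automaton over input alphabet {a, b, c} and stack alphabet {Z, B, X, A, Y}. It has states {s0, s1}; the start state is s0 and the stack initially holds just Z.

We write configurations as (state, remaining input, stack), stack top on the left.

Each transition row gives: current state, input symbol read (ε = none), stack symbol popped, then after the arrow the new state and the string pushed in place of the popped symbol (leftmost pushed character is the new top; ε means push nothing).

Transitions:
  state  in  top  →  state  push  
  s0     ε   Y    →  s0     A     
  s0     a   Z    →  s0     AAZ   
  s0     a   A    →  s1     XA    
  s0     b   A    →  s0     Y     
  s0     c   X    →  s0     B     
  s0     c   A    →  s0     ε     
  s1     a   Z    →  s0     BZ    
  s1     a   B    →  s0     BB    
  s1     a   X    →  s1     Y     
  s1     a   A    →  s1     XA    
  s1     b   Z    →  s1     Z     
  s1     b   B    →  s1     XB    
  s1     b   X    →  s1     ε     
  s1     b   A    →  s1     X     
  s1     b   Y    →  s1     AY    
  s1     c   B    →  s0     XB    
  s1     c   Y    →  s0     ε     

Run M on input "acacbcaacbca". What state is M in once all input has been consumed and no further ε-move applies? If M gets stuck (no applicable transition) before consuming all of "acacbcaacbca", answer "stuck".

(s0, acacbcaacbca, Z) ⊢ (s0, cacbcaacbca, AAZ) ⊢ (s0, acbcaacbca, AZ) ⊢ (s1, cbcaacbca, XAZ)
No transition for (s1, c, top X); M blocks with input cbcaacbca remaining.

stuck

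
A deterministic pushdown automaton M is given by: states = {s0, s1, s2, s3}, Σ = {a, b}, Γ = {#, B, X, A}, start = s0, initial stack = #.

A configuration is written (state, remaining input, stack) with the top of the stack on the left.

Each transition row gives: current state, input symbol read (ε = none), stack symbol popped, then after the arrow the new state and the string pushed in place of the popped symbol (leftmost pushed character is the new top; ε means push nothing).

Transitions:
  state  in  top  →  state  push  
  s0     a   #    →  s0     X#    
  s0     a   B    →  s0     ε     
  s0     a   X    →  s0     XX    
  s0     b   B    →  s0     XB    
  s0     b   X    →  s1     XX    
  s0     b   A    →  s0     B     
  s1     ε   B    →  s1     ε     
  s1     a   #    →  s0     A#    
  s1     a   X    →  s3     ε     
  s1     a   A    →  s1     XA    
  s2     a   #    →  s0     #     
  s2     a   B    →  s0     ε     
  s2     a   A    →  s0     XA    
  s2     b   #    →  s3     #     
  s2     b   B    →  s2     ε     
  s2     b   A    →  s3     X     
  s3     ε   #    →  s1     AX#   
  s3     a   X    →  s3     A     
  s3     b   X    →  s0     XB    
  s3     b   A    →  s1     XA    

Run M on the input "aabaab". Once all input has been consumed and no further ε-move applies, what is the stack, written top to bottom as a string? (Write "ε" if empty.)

(s0, aabaab, #) ⊢ (s0, abaab, X#) ⊢ (s0, baab, XX#) ⊢ (s1, aab, XXX#) ⊢ (s3, ab, XX#) ⊢ (s3, b, AX#) ⊢ (s1, ε, XAX#)
All input consumed in state s1 with stack XAX#.

XAX#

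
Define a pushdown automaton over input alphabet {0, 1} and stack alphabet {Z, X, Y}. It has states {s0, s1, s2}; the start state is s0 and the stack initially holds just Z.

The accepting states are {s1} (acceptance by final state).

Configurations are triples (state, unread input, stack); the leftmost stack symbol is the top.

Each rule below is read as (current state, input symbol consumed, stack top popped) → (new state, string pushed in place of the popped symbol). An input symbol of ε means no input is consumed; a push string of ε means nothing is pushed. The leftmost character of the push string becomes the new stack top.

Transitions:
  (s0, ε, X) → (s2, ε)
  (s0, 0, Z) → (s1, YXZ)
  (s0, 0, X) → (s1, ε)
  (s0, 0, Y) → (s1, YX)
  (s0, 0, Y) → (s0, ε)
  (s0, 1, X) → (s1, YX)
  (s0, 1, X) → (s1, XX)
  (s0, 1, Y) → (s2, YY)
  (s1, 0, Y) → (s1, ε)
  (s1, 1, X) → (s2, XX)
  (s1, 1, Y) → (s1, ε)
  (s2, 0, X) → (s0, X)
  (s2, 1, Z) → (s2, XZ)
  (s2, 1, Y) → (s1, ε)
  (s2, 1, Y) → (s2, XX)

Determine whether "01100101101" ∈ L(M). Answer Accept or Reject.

One accepting computation: (s0, 01100101101, Z) ⊢ (s1, 1100101101, YXZ) ⊢ (s1, 100101101, XZ) ⊢ (s2, 00101101, XXZ) ⊢ (s0, 0101101, XXZ) ⊢ (s1, 101101, XZ) ⊢ (s2, 01101, XXZ) ⊢ (s0, 1101, XXZ) ⊢ (s1, 101, XXXZ) ⊢ (s2, 01, XXXXZ) ⊢ (s0, 1, XXXXZ) ⊢ (s1, ε, YXXXXZ)
All input consumed and state s1 ∈ F.

Accept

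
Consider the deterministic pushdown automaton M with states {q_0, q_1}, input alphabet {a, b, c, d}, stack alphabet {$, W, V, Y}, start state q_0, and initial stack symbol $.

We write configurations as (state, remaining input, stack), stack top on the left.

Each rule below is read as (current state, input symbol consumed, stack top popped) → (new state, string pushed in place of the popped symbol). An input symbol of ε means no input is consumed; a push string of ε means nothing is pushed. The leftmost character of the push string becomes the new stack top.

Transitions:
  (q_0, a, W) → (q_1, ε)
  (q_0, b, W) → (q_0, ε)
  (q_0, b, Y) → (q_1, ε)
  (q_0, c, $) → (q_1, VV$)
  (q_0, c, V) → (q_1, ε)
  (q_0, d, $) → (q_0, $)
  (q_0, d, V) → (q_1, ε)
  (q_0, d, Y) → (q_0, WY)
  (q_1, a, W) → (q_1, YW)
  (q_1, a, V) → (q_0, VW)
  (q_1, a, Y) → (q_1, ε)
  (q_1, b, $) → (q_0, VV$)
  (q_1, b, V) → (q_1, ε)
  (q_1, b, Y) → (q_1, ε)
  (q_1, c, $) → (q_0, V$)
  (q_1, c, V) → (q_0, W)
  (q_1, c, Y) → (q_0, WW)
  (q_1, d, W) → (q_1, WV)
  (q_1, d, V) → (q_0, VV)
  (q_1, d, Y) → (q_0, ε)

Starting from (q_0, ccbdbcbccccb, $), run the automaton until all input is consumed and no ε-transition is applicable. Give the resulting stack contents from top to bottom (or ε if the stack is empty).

(q_0, ccbdbcbccccb, $)
  read c, top $: go to q_1, push VV$ → (q_1, cbdbcbccccb, VV$)
  read c, top V: go to q_0, push W → (q_0, bdbcbccccb, WV$)
  read b, top W: go to q_0, push ε → (q_0, dbcbccccb, V$)
  read d, top V: go to q_1, push ε → (q_1, bcbccccb, $)
  read b, top $: go to q_0, push VV$ → (q_0, cbccccb, VV$)
  read c, top V: go to q_1, push ε → (q_1, bccccb, V$)
  read b, top V: go to q_1, push ε → (q_1, ccccb, $)
  read c, top $: go to q_0, push V$ → (q_0, cccb, V$)
  read c, top V: go to q_1, push ε → (q_1, ccb, $)
  read c, top $: go to q_0, push V$ → (q_0, cb, V$)
  read c, top V: go to q_1, push ε → (q_1, b, $)
  read b, top $: go to q_0, push VV$ → (q_0, ε, VV$)
All input consumed in state q_0 with stack VV$.

VV$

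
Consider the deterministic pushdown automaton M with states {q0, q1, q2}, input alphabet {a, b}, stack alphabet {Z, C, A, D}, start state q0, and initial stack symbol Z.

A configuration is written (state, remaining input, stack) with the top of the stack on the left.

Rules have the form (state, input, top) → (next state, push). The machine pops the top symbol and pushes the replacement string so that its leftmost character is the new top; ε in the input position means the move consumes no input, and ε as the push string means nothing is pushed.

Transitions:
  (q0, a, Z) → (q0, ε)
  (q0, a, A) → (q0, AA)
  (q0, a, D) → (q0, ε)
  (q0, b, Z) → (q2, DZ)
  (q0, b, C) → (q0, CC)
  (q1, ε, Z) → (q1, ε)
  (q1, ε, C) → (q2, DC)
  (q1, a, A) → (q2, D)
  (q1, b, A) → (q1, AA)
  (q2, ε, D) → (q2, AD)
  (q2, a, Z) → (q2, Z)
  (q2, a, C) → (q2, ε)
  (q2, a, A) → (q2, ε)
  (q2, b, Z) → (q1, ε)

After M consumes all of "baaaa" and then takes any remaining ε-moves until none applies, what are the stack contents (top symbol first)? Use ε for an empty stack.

ADZ

(q0, baaaa, Z)
  read b, top Z: go to q2, push DZ → (q2, aaaa, DZ)
  ε-move, top D: go to q2, push AD → (q2, aaaa, ADZ)
  read a, top A: go to q2, push ε → (q2, aaa, DZ)
  ε-move, top D: go to q2, push AD → (q2, aaa, ADZ)
  read a, top A: go to q2, push ε → (q2, aa, DZ)
  ε-move, top D: go to q2, push AD → (q2, aa, ADZ)
  read a, top A: go to q2, push ε → (q2, a, DZ)
  ε-move, top D: go to q2, push AD → (q2, a, ADZ)
  read a, top A: go to q2, push ε → (q2, ε, DZ)
  ε-move, top D: go to q2, push AD → (q2, ε, ADZ)
All input consumed in state q2 with stack ADZ.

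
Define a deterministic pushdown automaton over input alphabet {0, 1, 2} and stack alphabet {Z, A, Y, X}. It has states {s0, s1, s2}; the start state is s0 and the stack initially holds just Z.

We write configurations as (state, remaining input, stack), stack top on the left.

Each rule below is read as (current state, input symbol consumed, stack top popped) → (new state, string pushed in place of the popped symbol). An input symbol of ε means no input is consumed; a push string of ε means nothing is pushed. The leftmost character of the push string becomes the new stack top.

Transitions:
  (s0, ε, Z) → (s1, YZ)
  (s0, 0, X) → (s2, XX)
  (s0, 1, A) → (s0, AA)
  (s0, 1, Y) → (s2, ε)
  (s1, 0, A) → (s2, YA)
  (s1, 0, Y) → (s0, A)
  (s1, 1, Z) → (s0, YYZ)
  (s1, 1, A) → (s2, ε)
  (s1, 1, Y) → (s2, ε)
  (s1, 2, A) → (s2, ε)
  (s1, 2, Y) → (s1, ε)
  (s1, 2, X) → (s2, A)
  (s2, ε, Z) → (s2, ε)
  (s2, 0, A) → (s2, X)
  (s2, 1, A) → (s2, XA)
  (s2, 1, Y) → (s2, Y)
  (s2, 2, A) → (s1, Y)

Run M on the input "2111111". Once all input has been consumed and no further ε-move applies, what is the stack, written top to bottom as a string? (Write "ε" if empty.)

(s0, 2111111, Z)
  ε-move, top Z: go to s1, push YZ → (s1, 2111111, YZ)
  read 2, top Y: go to s1, push ε → (s1, 111111, Z)
  read 1, top Z: go to s0, push YYZ → (s0, 11111, YYZ)
  read 1, top Y: go to s2, push ε → (s2, 1111, YZ)
  read 1, top Y: go to s2, push Y → (s2, 111, YZ)
  read 1, top Y: go to s2, push Y → (s2, 11, YZ)
  read 1, top Y: go to s2, push Y → (s2, 1, YZ)
  read 1, top Y: go to s2, push Y → (s2, ε, YZ)
All input consumed in state s2 with stack YZ.

YZ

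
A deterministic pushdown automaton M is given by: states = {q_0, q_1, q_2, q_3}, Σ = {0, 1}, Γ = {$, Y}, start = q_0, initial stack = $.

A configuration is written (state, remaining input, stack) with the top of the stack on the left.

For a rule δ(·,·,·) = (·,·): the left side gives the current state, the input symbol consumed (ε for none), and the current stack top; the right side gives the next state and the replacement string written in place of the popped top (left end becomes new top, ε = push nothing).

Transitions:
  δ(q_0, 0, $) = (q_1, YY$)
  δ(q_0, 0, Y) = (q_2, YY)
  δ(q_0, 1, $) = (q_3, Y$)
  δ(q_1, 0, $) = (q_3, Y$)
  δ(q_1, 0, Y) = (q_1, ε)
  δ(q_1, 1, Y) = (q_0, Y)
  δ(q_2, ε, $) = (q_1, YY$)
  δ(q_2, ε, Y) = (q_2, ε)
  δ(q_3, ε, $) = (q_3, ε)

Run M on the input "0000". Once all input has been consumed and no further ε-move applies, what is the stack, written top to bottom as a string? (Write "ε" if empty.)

Y$

(q_0, 0000, $) ⊢ (q_1, 000, YY$) ⊢ (q_1, 00, Y$) ⊢ (q_1, 0, $) ⊢ (q_3, ε, Y$)
All input consumed in state q_3 with stack Y$.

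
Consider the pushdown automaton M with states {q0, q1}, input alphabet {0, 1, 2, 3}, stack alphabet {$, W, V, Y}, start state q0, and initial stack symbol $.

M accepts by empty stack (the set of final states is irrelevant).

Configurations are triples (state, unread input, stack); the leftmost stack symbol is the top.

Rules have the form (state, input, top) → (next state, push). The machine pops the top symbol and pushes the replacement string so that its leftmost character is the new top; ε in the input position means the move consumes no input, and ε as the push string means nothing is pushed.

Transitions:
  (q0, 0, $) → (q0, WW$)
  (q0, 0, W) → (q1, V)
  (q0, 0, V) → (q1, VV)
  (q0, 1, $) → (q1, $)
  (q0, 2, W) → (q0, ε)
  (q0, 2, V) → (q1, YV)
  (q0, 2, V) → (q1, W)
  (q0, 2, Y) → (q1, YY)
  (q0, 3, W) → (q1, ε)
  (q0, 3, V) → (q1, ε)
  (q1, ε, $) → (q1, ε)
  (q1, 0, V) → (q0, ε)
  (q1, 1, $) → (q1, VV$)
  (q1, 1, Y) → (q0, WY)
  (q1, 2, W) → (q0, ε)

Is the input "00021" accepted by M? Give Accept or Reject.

One accepting computation: (q0, 00021, $) ⊢ (q0, 0021, WW$) ⊢ (q1, 021, VW$) ⊢ (q0, 21, W$) ⊢ (q0, 1, $) ⊢ (q1, ε, $) ⊢ (q1, ε, ε)
All input consumed and the stack is empty.

Accept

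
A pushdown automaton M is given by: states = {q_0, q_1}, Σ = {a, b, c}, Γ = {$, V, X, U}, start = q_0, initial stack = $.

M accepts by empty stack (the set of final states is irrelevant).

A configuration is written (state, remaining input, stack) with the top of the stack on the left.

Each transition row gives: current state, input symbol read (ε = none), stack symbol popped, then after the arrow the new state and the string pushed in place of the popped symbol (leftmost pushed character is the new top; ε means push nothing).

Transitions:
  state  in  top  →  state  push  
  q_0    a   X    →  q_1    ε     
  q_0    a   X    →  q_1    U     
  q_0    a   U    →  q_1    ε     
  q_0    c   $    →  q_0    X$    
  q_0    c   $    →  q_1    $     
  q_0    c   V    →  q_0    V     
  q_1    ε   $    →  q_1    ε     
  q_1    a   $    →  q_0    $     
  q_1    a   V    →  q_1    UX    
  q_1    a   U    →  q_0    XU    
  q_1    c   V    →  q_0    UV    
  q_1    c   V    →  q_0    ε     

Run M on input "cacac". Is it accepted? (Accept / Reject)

Accept

One accepting computation: (q_0, cacac, $) ⊢ (q_1, acac, $) ⊢ (q_0, cac, $) ⊢ (q_1, ac, $) ⊢ (q_0, c, $) ⊢ (q_1, ε, $) ⊢ (q_1, ε, ε)
All input consumed and the stack is empty.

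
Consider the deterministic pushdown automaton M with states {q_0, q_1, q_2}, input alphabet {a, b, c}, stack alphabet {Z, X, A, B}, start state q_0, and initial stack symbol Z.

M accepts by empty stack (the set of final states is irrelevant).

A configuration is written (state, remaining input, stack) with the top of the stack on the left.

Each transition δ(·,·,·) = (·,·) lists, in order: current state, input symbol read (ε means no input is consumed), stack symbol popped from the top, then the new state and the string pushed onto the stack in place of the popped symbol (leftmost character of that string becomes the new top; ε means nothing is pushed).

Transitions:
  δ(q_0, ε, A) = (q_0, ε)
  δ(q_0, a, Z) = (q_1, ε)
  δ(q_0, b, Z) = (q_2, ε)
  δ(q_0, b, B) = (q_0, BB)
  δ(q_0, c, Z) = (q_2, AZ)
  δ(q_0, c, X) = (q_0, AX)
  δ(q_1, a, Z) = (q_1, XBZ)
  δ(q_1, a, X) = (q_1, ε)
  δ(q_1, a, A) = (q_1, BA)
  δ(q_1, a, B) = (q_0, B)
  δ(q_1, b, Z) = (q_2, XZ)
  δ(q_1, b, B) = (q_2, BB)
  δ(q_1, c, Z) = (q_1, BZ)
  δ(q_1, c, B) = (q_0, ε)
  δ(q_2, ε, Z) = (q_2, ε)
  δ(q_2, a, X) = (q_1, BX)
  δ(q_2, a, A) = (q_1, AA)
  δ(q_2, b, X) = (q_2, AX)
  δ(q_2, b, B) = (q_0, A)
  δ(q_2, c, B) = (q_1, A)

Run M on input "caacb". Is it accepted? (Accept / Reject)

(q_0, caacb, Z) ⊢ (q_2, aacb, AZ) ⊢ (q_1, acb, AAZ) ⊢ (q_1, cb, BAAZ) ⊢ (q_0, b, AAZ) ⊢ (q_0, b, AZ) ⊢ (q_0, b, Z) ⊢ (q_2, ε, ε)
All input consumed and the stack is empty.

Accept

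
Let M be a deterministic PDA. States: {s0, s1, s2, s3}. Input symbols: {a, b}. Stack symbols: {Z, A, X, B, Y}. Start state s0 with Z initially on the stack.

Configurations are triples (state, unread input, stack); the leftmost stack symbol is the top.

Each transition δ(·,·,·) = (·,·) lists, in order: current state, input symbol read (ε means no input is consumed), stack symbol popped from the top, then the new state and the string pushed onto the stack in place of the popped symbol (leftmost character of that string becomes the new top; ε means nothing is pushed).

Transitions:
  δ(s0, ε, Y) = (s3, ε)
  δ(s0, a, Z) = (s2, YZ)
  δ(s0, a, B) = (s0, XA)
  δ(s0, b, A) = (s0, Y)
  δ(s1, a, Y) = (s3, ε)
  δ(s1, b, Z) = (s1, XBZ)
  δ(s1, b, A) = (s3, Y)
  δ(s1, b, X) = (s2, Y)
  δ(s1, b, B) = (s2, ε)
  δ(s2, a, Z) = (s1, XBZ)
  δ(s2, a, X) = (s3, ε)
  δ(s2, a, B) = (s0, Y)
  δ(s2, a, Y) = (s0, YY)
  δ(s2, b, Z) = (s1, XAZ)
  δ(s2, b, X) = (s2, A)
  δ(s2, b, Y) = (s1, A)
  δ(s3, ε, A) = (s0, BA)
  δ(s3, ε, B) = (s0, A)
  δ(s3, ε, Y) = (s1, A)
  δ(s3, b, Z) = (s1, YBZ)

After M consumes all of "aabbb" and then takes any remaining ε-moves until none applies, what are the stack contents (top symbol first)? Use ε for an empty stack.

AZ

(s0, aabbb, Z)
  read a, top Z: go to s2, push YZ → (s2, abbb, YZ)
  read a, top Y: go to s0, push YY → (s0, bbb, YYZ)
  ε-move, top Y: go to s3, push ε → (s3, bbb, YZ)
  ε-move, top Y: go to s1, push A → (s1, bbb, AZ)
  read b, top A: go to s3, push Y → (s3, bb, YZ)
  ε-move, top Y: go to s1, push A → (s1, bb, AZ)
  read b, top A: go to s3, push Y → (s3, b, YZ)
  ε-move, top Y: go to s1, push A → (s1, b, AZ)
  read b, top A: go to s3, push Y → (s3, ε, YZ)
  ε-move, top Y: go to s1, push A → (s1, ε, AZ)
All input consumed in state s1 with stack AZ.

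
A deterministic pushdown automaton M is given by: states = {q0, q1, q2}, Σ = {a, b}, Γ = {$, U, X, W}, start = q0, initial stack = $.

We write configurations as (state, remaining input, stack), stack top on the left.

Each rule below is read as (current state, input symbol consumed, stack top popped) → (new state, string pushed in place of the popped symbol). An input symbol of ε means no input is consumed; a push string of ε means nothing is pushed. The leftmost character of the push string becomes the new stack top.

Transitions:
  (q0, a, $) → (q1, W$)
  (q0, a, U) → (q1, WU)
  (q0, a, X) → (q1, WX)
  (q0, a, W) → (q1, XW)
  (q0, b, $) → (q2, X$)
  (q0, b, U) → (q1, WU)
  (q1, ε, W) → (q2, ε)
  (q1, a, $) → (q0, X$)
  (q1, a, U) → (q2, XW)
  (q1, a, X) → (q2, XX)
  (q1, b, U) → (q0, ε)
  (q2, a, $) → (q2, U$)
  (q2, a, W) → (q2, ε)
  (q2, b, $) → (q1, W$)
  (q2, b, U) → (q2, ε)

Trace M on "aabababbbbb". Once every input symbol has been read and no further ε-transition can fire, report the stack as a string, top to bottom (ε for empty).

(q0, aabababbbbb, $)
  read a, top $: go to q1, push W$ → (q1, abababbbbb, W$)
  ε-move, top W: go to q2, push ε → (q2, abababbbbb, $)
  read a, top $: go to q2, push U$ → (q2, bababbbbb, U$)
  read b, top U: go to q2, push ε → (q2, ababbbbb, $)
  read a, top $: go to q2, push U$ → (q2, babbbbb, U$)
  read b, top U: go to q2, push ε → (q2, abbbbb, $)
  read a, top $: go to q2, push U$ → (q2, bbbbb, U$)
  read b, top U: go to q2, push ε → (q2, bbbb, $)
  read b, top $: go to q1, push W$ → (q1, bbb, W$)
  ε-move, top W: go to q2, push ε → (q2, bbb, $)
  read b, top $: go to q1, push W$ → (q1, bb, W$)
  ε-move, top W: go to q2, push ε → (q2, bb, $)
  read b, top $: go to q1, push W$ → (q1, b, W$)
  ε-move, top W: go to q2, push ε → (q2, b, $)
  read b, top $: go to q1, push W$ → (q1, ε, W$)
  ε-move, top W: go to q2, push ε → (q2, ε, $)
All input consumed in state q2 with stack $.

$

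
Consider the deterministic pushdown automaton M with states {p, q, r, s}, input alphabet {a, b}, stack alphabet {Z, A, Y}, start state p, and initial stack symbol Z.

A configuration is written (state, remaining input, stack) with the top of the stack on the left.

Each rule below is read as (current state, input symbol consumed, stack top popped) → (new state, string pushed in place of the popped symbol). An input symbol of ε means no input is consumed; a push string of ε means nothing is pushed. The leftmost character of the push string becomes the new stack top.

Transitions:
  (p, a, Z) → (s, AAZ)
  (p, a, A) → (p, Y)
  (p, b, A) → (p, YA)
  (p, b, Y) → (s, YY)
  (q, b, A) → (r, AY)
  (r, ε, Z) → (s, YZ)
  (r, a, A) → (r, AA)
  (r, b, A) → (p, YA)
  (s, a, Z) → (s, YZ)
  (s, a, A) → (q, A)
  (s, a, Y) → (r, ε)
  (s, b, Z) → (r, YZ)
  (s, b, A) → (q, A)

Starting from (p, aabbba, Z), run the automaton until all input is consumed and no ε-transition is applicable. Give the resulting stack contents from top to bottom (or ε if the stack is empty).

YAYAZ

(p, aabbba, Z)
  read a, top Z: go to s, push AAZ → (s, abbba, AAZ)
  read a, top A: go to q, push A → (q, bbba, AAZ)
  read b, top A: go to r, push AY → (r, bba, AYAZ)
  read b, top A: go to p, push YA → (p, ba, YAYAZ)
  read b, top Y: go to s, push YY → (s, a, YYAYAZ)
  read a, top Y: go to r, push ε → (r, ε, YAYAZ)
All input consumed in state r with stack YAYAZ.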